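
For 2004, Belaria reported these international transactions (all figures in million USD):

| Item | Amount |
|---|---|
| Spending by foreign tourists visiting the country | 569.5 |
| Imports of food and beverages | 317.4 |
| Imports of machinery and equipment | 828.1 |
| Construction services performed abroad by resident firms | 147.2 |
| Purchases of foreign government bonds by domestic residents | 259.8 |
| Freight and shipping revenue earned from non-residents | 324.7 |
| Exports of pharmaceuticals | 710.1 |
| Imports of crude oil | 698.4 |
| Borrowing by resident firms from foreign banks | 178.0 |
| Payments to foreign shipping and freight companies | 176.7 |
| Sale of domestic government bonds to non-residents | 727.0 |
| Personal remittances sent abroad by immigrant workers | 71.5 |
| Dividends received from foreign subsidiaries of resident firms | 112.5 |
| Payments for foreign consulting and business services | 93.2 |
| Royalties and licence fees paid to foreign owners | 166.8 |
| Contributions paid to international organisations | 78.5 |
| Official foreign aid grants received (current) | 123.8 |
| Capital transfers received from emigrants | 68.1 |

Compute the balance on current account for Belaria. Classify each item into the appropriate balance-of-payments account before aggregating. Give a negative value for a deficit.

Goods: -828.1 - 317.4 + 710.1 - 698.4 = -1133.8
Services: 147.2 - 93.2 + 324.7 - 166.8 + 569.5 - 176.7 = 604.7
Primary income: 112.5
Secondary income: -71.5 + 123.8 - 78.5 = -26.2
Current account = (-1133.8) + 604.7 + 112.5 + (-26.2) = -442.8
(Excluded from the current account — financial account: purchases of foreign government bonds by domestic residents 259.8, borrowing by resident firms from foreign banks 178.0, sale of domestic government bonds to non-residents 727.0; capital account: capital transfers received from emigrants 68.1.)

-442.8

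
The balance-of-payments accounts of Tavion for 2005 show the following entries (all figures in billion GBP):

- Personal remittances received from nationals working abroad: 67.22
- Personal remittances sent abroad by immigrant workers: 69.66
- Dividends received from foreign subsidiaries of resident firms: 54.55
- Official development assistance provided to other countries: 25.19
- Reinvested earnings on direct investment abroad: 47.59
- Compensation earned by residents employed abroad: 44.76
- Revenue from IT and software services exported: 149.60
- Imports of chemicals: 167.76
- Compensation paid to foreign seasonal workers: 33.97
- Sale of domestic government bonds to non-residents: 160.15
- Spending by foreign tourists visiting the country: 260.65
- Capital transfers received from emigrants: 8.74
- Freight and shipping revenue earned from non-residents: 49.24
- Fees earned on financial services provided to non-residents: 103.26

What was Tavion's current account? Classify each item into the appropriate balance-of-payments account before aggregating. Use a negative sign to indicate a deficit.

Goods: -167.76
Services: 260.65 + 49.24 + 103.26 + 149.60 = 562.75
Primary income: 47.59 + 44.76 - 33.97 + 54.55 = 112.93
Secondary income: -25.19 - 69.66 + 67.22 = -27.63
Current account = (-167.76) + 562.75 + 112.93 + (-27.63) = 480.29
(Excluded from the current account — financial account: sale of domestic government bonds to non-residents 160.15; capital account: capital transfers received from emigrants 8.74.)

480.29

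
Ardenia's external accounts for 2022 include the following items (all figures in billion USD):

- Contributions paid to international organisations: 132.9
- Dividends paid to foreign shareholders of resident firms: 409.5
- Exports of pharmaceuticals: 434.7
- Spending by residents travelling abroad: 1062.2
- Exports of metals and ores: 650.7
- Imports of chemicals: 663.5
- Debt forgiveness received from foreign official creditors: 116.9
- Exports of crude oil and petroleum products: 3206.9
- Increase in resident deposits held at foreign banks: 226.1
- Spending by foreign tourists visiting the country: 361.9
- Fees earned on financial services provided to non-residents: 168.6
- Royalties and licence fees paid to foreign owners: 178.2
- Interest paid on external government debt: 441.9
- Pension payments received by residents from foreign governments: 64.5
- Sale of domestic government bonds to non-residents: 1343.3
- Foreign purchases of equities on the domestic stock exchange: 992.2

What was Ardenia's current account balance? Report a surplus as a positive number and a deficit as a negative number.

Goods: 434.7 - 663.5 + 650.7 + 3206.9 = 3628.8
Services: 168.6 - 1062.2 + 361.9 - 178.2 = -709.9
Primary income: -441.9 - 409.5 = -851.4
Secondary income: -132.9 + 64.5 = -68.4
Current account = 3628.8 + (-709.9) + (-851.4) + (-68.4) = 1999.1
(Excluded from the current account — capital account: debt forgiveness received from foreign official creditors 116.9; financial account: increase in resident deposits held at foreign banks 226.1, sale of domestic government bonds to non-residents 1343.3, foreign purchases of equities on the domestic stock exchange 992.2.)

1999.1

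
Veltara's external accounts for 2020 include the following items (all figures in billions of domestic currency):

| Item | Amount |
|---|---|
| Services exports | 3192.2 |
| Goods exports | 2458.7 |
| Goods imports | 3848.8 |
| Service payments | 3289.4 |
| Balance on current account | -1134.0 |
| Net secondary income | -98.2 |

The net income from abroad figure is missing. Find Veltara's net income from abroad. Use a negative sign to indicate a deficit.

451.5

Current account = goods balance + services balance + net primary income + net secondary income
Sum of the known components = -1585.5
Net income from abroad = CA - (known components) = -1134.0 - (-1585.5) = 451.5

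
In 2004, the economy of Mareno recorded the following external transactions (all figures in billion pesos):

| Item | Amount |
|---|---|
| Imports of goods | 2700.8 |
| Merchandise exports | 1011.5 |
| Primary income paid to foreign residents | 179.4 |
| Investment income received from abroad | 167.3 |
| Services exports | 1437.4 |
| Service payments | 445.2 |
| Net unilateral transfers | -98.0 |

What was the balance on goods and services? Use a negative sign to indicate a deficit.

Goods balance = 1011.5 - 2700.8 = -1689.3
Services balance = 1437.4 - 445.2 = 992.2
Trade balance (goods + services) = -1689.3 + 992.2 = -697.1

-697.1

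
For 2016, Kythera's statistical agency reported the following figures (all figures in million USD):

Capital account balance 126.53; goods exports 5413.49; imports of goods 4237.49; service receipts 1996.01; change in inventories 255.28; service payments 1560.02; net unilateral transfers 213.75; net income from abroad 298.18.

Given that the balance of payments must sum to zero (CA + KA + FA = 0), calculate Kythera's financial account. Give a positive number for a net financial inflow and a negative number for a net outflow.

Goods balance = 5413.49 - 4237.49 = 1176.00
Services balance = 1996.01 - 1560.02 = 435.99
Trade balance (goods + services) = 1176.00 + 435.99 = 1611.99
Net primary income = 298.18
Net secondary income = 213.75
Current account = 1611.99 + 298.18 + 213.75 = 2123.92
Financial account = -(2123.92 + 126.53) = -2250.45

-2250.45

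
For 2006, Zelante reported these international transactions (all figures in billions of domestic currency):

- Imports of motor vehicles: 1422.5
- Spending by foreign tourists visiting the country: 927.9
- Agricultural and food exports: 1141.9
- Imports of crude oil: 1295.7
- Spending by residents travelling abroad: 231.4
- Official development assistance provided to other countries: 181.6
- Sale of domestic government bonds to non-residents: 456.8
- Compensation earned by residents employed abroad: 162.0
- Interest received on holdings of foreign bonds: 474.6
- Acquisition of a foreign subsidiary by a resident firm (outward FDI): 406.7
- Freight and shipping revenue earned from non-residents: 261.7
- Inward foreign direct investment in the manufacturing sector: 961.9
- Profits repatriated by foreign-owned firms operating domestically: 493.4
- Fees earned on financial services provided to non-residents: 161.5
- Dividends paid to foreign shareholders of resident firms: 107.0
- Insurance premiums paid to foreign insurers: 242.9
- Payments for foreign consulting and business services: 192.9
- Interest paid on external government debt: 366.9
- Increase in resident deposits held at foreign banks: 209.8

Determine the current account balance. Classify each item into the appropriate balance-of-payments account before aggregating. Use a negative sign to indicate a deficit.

Goods: -1422.5 + 1141.9 - 1295.7 = -1576.3
Services: 161.5 - 231.4 - 242.9 - 192.9 + 927.9 + 261.7 = 683.9
Primary income: -107.0 + 474.6 + 162.0 - 366.9 - 493.4 = -330.7
Secondary income: -181.6
Current account = (-1576.3) + 683.9 + (-330.7) + (-181.6) = -1404.7
(Excluded from the current account — financial account: sale of domestic government bonds to non-residents 456.8, acquisition of a foreign subsidiary by a resident firm (outward FDI) 406.7, inward foreign direct investment in the manufacturing sector 961.9, increase in resident deposits held at foreign banks 209.8.)

-1404.7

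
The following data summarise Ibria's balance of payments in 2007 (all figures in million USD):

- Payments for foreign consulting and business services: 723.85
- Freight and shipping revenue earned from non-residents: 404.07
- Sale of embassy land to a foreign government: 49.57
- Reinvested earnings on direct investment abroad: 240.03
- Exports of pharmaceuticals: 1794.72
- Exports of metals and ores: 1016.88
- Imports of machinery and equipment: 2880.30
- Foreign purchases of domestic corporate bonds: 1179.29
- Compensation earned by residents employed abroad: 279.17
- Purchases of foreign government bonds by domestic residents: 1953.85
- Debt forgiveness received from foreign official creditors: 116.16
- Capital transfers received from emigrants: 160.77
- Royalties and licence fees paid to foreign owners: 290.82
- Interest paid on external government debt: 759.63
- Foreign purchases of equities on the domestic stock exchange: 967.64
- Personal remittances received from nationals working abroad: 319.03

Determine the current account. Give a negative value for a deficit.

Goods: 1794.72 - 2880.30 + 1016.88 = -68.70
Services: -290.82 + 404.07 - 723.85 = -610.60
Primary income: 279.17 + 240.03 - 759.63 = -240.43
Secondary income: 319.03
Current account = (-68.70) + (-610.60) + (-240.43) + 319.03 = -600.70
(Excluded from the current account — capital account: sale of embassy land to a foreign government 49.57, debt forgiveness received from foreign official creditors 116.16, capital transfers received from emigrants 160.77; financial account: foreign purchases of domestic corporate bonds 1179.29, purchases of foreign government bonds by domestic residents 1953.85, foreign purchases of equities on the domestic stock exchange 967.64.)

-600.70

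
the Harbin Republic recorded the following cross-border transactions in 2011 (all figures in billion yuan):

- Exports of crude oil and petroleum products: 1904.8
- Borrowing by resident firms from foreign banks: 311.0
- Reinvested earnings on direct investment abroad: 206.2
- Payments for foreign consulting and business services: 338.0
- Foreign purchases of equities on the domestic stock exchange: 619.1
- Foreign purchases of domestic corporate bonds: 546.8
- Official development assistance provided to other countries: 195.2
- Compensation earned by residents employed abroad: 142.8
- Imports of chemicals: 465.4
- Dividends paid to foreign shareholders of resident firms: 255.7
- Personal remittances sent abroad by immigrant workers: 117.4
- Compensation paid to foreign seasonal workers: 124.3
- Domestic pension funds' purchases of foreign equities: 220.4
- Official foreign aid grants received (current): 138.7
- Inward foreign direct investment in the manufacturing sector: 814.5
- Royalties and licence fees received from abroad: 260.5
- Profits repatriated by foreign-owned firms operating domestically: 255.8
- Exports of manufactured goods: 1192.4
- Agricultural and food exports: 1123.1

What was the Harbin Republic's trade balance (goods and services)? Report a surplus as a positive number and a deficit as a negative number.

Goods: -465.4 + 1192.4 + 1904.8 + 1123.1 = 3754.9
Services: 260.5 - 338.0 = -77.5
Trade balance = 3754.9 + (-77.5) = 3677.4
(Excluded from the trade balance — financial account: borrowing by resident firms from foreign banks 311.0, foreign purchases of equities on the domestic stock exchange 619.1, foreign purchases of domestic corporate bonds 546.8, domestic pension funds' purchases of foreign equities 220.4, inward foreign direct investment in the manufacturing sector 814.5; primary income: reinvested earnings on direct investment abroad 206.2, compensation earned by residents employed abroad 142.8, dividends paid to foreign shareholders of resident firms 255.7, compensation paid to foreign seasonal workers 124.3, profits repatriated by foreign-owned firms operating domestically 255.8; secondary income: official development assistance provided to other countries 195.2, personal remittances sent abroad by immigrant workers 117.4, official foreign aid grants received (current) 138.7.)

3677.4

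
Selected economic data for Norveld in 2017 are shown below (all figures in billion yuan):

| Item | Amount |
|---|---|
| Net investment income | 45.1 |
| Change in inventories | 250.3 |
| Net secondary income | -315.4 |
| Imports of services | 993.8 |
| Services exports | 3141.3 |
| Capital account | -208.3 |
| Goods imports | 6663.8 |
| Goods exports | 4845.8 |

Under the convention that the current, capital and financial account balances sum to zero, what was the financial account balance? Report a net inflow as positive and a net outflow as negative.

Goods balance = 4845.8 - 6663.8 = -1818.0
Services balance = 3141.3 - 993.8 = 2147.5
Trade balance (goods + services) = -1818.0 + 2147.5 = 329.5
Net primary income = 45.1
Net secondary income = -315.4
Current account = 329.5 + 45.1 + (-315.4) = 59.2
Financial account = -(59.2 + (-208.3)) = 149.1

149.1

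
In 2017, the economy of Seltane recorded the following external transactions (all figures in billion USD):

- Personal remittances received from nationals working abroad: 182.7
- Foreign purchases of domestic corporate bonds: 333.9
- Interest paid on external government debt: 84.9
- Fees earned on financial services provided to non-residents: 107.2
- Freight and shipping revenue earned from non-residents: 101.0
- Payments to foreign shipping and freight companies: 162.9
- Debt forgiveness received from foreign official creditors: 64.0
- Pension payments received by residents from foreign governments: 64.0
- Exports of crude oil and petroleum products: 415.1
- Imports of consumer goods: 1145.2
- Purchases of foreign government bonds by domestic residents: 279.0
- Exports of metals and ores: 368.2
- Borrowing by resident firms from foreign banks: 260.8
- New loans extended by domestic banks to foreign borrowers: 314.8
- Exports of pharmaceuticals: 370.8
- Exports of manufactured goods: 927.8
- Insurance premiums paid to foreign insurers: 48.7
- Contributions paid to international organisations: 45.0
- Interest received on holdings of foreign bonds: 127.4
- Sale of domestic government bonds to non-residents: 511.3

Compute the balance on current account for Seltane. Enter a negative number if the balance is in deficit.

Goods: 927.8 - 1145.2 + 370.8 + 415.1 + 368.2 = 936.7
Services: -162.9 - 48.7 + 101.0 + 107.2 = -3.4
Primary income: 127.4 - 84.9 = 42.5
Secondary income: -45.0 + 64.0 + 182.7 = 201.7
Current account = 936.7 + (-3.4) + 42.5 + 201.7 = 1177.5
(Excluded from the current account — financial account: foreign purchases of domestic corporate bonds 333.9, purchases of foreign government bonds by domestic residents 279.0, borrowing by resident firms from foreign banks 260.8, new loans extended by domestic banks to foreign borrowers 314.8, sale of domestic government bonds to non-residents 511.3; capital account: debt forgiveness received from foreign official creditors 64.0.)

1177.5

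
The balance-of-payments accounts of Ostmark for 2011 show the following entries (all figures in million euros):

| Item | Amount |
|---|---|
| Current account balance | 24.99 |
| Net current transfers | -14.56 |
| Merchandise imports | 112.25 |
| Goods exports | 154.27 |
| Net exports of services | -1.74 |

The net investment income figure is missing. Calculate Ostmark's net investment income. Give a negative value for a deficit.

-0.73

Current account = goods balance + services balance + net primary income + net secondary income
Sum of the known components = 25.72
Net investment income = CA - (known components) = 24.99 - 25.72 = -0.73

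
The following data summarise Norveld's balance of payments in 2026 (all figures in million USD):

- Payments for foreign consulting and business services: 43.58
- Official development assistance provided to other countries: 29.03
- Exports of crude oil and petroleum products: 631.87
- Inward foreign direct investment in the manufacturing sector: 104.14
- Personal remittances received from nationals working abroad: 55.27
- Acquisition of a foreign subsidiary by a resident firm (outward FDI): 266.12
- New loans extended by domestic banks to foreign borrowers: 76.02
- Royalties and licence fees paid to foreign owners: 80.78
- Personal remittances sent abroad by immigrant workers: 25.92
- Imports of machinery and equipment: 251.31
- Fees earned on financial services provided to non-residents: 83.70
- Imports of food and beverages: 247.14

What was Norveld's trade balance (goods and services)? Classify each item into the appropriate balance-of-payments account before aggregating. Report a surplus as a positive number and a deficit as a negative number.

Goods: -247.14 + 631.87 - 251.31 = 133.42
Services: -43.58 + 83.70 - 80.78 = -40.66
Trade balance = 133.42 + (-40.66) = 92.76
(Excluded from the trade balance — secondary income: official development assistance provided to other countries 29.03, personal remittances received from nationals working abroad 55.27, personal remittances sent abroad by immigrant workers 25.92; financial account: inward foreign direct investment in the manufacturing sector 104.14, acquisition of a foreign subsidiary by a resident firm (outward FDI) 266.12, new loans extended by domestic banks to foreign borrowers 76.02.)

92.76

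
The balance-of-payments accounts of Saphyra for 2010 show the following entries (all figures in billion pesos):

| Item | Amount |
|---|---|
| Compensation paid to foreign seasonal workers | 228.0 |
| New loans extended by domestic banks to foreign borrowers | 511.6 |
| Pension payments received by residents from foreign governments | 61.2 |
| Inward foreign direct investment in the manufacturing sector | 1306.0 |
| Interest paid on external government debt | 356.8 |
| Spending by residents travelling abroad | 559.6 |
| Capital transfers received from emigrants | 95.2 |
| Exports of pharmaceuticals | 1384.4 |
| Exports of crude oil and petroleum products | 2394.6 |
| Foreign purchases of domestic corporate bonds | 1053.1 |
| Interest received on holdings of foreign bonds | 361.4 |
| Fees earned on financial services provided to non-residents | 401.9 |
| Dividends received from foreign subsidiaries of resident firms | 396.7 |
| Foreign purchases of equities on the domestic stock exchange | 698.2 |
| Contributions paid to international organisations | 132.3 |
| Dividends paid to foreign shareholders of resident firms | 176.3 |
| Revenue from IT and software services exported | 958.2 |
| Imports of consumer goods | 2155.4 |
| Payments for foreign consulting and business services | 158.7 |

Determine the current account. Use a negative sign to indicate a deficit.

2191.3

Goods: -2155.4 + 1384.4 + 2394.6 = 1623.6
Services: -559.6 + 401.9 + 958.2 - 158.7 = 641.8
Primary income: 396.7 - 228.0 - 176.3 + 361.4 - 356.8 = -3.0
Secondary income: -132.3 + 61.2 = -71.1
Current account = 1623.6 + 641.8 + (-3.0) + (-71.1) = 2191.3
(Excluded from the current account — financial account: new loans extended by domestic banks to foreign borrowers 511.6, inward foreign direct investment in the manufacturing sector 1306.0, foreign purchases of domestic corporate bonds 1053.1, foreign purchases of equities on the domestic stock exchange 698.2; capital account: capital transfers received from emigrants 95.2.)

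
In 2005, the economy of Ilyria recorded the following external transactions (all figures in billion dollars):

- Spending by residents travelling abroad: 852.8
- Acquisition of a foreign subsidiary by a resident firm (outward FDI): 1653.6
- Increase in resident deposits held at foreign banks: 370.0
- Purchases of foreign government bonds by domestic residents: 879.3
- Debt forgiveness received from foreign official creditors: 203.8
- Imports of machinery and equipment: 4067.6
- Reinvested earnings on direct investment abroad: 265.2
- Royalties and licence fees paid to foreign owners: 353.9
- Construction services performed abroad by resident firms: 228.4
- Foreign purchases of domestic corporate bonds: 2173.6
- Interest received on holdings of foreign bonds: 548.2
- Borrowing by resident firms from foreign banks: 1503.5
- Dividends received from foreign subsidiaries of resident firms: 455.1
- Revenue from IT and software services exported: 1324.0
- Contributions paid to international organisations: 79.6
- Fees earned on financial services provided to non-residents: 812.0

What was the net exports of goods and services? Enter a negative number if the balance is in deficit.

-2909.9

Goods: -4067.6
Services: 1324.0 + 812.0 - 852.8 + 228.4 - 353.9 = 1157.7
Trade balance = -4067.6 + 1157.7 = -2909.9
(Excluded from the trade balance — financial account: acquisition of a foreign subsidiary by a resident firm (outward FDI) 1653.6, increase in resident deposits held at foreign banks 370.0, purchases of foreign government bonds by domestic residents 879.3, foreign purchases of domestic corporate bonds 2173.6, borrowing by resident firms from foreign banks 1503.5; capital account: debt forgiveness received from foreign official creditors 203.8; primary income: reinvested earnings on direct investment abroad 265.2, interest received on holdings of foreign bonds 548.2, dividends received from foreign subsidiaries of resident firms 455.1; secondary income: contributions paid to international organisations 79.6.)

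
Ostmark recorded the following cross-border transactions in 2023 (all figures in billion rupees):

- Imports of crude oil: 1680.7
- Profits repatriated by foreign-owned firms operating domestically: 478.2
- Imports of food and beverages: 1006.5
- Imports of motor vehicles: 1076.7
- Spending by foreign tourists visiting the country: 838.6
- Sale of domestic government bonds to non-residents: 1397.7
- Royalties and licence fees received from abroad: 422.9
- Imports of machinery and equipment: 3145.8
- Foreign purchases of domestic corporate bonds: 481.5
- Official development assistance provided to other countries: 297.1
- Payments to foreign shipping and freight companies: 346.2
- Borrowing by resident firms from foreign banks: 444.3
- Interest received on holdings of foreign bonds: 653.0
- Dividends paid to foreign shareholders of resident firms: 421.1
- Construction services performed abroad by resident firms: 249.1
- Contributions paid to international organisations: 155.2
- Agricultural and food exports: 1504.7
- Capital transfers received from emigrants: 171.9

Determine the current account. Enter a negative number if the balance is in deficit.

-4939.2

Goods: -1680.7 - 1076.7 + 1504.7 - 3145.8 - 1006.5 = -5405.0
Services: 249.1 + 422.9 - 346.2 + 838.6 = 1164.4
Primary income: -478.2 - 421.1 + 653.0 = -246.3
Secondary income: -297.1 - 155.2 = -452.3
Current account = (-5405.0) + 1164.4 + (-246.3) + (-452.3) = -4939.2
(Excluded from the current account — financial account: sale of domestic government bonds to non-residents 1397.7, foreign purchases of domestic corporate bonds 481.5, borrowing by resident firms from foreign banks 444.3; capital account: capital transfers received from emigrants 171.9.)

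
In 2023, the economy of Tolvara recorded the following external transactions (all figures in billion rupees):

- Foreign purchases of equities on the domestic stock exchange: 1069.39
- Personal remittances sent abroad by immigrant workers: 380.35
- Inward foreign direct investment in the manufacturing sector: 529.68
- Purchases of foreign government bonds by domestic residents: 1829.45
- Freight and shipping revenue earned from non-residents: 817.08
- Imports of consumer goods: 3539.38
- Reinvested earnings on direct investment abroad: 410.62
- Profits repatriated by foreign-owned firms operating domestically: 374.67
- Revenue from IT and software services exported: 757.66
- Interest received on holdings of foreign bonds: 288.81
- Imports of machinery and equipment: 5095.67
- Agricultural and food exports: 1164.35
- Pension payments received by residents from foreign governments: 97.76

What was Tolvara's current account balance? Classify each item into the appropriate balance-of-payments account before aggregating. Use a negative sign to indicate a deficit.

Goods: -5095.67 - 3539.38 + 1164.35 = -7470.70
Services: 817.08 + 757.66 = 1574.74
Primary income: 410.62 - 374.67 + 288.81 = 324.76
Secondary income: 97.76 - 380.35 = -282.59
Current account = (-7470.70) + 1574.74 + 324.76 + (-282.59) = -5853.79
(Excluded from the current account — financial account: foreign purchases of equities on the domestic stock exchange 1069.39, inward foreign direct investment in the manufacturing sector 529.68, purchases of foreign government bonds by domestic residents 1829.45.)

-5853.79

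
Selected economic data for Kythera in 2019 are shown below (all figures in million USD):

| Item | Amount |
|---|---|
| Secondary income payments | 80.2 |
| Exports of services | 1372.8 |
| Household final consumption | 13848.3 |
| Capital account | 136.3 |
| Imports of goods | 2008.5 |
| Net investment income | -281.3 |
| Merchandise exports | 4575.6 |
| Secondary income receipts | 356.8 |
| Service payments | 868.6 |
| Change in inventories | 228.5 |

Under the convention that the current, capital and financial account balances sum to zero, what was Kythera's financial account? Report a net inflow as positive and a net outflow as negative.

-3202.9

Goods balance = 4575.6 - 2008.5 = 2567.1
Services balance = 1372.8 - 868.6 = 504.2
Trade balance (goods + services) = 2567.1 + 504.2 = 3071.3
Net primary income = -281.3
Net secondary income = 356.8 - 80.2 = 276.6
Current account = 3071.3 + (-281.3) + 276.6 = 3066.6
Financial account = -(3066.6 + 136.3) = -3202.9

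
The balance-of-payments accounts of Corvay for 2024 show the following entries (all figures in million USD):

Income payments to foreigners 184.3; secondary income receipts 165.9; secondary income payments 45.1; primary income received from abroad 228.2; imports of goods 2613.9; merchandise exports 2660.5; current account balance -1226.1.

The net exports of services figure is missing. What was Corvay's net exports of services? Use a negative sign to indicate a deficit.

Current account = goods balance + services balance + net primary income + net secondary income
Sum of the known components = 211.3
Net exports of services = CA - (known components) = -1226.1 - 211.3 = -1437.4

-1437.4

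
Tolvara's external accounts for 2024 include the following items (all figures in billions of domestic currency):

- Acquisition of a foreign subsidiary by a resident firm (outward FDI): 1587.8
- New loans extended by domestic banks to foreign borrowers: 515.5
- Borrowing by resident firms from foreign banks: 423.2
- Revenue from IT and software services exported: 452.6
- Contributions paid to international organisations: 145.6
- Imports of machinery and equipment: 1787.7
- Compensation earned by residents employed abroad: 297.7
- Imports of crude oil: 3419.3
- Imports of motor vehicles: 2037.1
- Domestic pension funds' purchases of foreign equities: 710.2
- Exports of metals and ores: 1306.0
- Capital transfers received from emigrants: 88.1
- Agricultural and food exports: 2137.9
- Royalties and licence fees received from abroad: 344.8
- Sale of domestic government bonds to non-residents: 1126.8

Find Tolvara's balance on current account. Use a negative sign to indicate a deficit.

Goods: -3419.3 + 2137.9 + 1306.0 - 1787.7 - 2037.1 = -3800.2
Services: 344.8 + 452.6 = 797.4
Primary income: 297.7
Secondary income: -145.6
Current account = (-3800.2) + 797.4 + 297.7 + (-145.6) = -2850.7
(Excluded from the current account — financial account: acquisition of a foreign subsidiary by a resident firm (outward FDI) 1587.8, new loans extended by domestic banks to foreign borrowers 515.5, borrowing by resident firms from foreign banks 423.2, domestic pension funds' purchases of foreign equities 710.2, sale of domestic government bonds to non-residents 1126.8; capital account: capital transfers received from emigrants 88.1.)

-2850.7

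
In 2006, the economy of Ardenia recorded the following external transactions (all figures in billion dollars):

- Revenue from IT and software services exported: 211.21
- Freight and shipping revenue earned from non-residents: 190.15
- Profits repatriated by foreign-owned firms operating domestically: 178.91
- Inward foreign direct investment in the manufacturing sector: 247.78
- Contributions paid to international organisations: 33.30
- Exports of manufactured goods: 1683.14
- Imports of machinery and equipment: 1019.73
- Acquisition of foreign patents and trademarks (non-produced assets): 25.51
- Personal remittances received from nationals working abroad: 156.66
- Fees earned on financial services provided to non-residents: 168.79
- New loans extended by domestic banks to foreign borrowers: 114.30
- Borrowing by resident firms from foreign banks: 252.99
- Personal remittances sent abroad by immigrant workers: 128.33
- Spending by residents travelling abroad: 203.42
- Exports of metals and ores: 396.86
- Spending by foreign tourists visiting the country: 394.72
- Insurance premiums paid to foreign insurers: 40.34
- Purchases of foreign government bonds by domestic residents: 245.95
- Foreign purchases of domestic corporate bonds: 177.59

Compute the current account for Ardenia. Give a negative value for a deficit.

Goods: 396.86 + 1683.14 - 1019.73 = 1060.27
Services: 211.21 + 168.79 - 203.42 - 40.34 + 190.15 + 394.72 = 721.11
Primary income: -178.91
Secondary income: 156.66 - 33.30 - 128.33 = -4.97
Current account = 1060.27 + 721.11 + (-178.91) + (-4.97) = 1597.50
(Excluded from the current account — financial account: inward foreign direct investment in the manufacturing sector 247.78, new loans extended by domestic banks to foreign borrowers 114.30, borrowing by resident firms from foreign banks 252.99, purchases of foreign government bonds by domestic residents 245.95, foreign purchases of domestic corporate bonds 177.59; capital account: acquisition of foreign patents and trademarks (non-produced assets) 25.51.)

1597.50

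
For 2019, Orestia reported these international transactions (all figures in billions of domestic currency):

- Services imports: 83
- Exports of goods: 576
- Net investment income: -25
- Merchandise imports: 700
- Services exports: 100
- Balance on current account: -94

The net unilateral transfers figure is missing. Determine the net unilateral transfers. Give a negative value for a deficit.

Current account = goods balance + services balance + net primary income + net secondary income
Sum of the known components = -132
Net unilateral transfers = CA - (known components) = -94 - (-132) = 38

38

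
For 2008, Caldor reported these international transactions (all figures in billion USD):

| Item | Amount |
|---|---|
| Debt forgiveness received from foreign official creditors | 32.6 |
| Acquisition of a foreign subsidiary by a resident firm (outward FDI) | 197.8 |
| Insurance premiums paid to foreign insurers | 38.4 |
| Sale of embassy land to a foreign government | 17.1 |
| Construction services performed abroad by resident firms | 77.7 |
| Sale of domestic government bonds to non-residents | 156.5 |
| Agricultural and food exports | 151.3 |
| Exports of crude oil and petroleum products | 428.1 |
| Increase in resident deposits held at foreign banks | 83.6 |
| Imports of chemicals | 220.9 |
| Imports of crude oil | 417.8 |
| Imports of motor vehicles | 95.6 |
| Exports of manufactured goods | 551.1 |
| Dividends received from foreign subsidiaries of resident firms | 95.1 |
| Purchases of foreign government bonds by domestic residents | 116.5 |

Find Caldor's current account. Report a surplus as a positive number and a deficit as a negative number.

530.6

Goods: -417.8 + 151.3 + 551.1 - 220.9 - 95.6 + 428.1 = 396.2
Services: -38.4 + 77.7 = 39.3
Primary income: 95.1
Current account = 396.2 + 39.3 + 95.1 = 530.6
(Excluded from the current account — capital account: debt forgiveness received from foreign official creditors 32.6, sale of embassy land to a foreign government 17.1; financial account: acquisition of a foreign subsidiary by a resident firm (outward FDI) 197.8, sale of domestic government bonds to non-residents 156.5, increase in resident deposits held at foreign banks 83.6, purchases of foreign government bonds by domestic residents 116.5.)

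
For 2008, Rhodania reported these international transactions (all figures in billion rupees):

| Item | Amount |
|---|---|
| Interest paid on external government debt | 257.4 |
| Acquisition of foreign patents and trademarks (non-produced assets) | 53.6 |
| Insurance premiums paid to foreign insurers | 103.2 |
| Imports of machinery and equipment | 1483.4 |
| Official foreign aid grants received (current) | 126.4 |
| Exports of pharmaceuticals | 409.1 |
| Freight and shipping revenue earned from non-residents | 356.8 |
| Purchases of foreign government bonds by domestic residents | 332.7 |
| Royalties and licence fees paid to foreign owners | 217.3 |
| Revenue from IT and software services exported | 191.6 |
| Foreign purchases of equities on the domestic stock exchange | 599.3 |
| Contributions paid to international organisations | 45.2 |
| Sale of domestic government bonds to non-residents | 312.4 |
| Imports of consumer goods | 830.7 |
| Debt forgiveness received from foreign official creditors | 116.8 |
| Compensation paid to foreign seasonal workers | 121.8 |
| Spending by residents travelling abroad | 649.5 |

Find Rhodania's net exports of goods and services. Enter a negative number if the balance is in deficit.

-2326.6

Goods: -830.7 - 1483.4 + 409.1 = -1905.0
Services: 356.8 + 191.6 - 217.3 - 103.2 - 649.5 = -421.6
Trade balance = -1905.0 + (-421.6) = -2326.6
(Excluded from the trade balance — primary income: interest paid on external government debt 257.4, compensation paid to foreign seasonal workers 121.8; capital account: acquisition of foreign patents and trademarks (non-produced assets) 53.6, debt forgiveness received from foreign official creditors 116.8; secondary income: official foreign aid grants received (current) 126.4, contributions paid to international organisations 45.2; financial account: purchases of foreign government bonds by domestic residents 332.7, foreign purchases of equities on the domestic stock exchange 599.3, sale of domestic government bonds to non-residents 312.4.)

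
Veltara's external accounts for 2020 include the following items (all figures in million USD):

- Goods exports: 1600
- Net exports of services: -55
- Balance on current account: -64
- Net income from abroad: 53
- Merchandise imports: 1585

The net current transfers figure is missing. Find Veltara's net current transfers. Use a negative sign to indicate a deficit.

-77

Current account = goods balance + services balance + net primary income + net secondary income
Sum of the known components = 13
Net current transfers = CA - (known components) = -64 - 13 = -77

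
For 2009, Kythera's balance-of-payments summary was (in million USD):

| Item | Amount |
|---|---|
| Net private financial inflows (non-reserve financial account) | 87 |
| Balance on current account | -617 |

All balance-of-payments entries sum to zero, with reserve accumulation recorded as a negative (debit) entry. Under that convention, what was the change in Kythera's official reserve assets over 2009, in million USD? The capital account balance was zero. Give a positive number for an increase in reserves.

Official reserve transactions balance = -((-617) + 87) = 530
An accumulation of reserves is recorded as a debit (negative entry), so the change in the stock of reserves is the negative of that balance.
Change in official reserves = -(530) = -530

-530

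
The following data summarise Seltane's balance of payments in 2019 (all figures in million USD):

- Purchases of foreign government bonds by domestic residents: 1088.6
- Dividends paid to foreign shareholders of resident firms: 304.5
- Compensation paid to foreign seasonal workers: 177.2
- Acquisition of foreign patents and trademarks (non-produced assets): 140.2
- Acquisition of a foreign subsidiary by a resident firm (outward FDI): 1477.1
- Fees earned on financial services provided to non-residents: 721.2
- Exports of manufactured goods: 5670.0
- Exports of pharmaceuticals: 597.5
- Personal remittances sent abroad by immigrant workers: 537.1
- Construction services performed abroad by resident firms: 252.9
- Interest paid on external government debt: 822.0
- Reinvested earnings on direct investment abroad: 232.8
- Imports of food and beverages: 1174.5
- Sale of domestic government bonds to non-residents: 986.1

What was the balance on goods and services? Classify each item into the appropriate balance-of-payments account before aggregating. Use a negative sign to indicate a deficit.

Goods: 597.5 - 1174.5 + 5670.0 = 5093.0
Services: 721.2 + 252.9 = 974.1
Trade balance = 5093.0 + 974.1 = 6067.1
(Excluded from the trade balance — financial account: purchases of foreign government bonds by domestic residents 1088.6, acquisition of a foreign subsidiary by a resident firm (outward FDI) 1477.1, sale of domestic government bonds to non-residents 986.1; primary income: dividends paid to foreign shareholders of resident firms 304.5, compensation paid to foreign seasonal workers 177.2, interest paid on external government debt 822.0, reinvested earnings on direct investment abroad 232.8; capital account: acquisition of foreign patents and trademarks (non-produced assets) 140.2; secondary income: personal remittances sent abroad by immigrant workers 537.1.)

6067.1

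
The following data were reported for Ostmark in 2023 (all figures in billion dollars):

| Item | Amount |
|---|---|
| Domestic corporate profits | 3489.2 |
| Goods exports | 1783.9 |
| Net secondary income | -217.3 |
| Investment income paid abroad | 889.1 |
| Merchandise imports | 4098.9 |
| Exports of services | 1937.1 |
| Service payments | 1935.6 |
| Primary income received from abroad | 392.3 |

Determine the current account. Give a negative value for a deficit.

Goods balance = 1783.9 - 4098.9 = -2315.0
Services balance = 1937.1 - 1935.6 = 1.5
Trade balance (goods + services) = -2315.0 + 1.5 = -2313.5
Net primary income = 392.3 - 889.1 = -496.8
Net secondary income = -217.3
Current account = -2313.5 + (-496.8) + (-217.3) = -3027.6

-3027.6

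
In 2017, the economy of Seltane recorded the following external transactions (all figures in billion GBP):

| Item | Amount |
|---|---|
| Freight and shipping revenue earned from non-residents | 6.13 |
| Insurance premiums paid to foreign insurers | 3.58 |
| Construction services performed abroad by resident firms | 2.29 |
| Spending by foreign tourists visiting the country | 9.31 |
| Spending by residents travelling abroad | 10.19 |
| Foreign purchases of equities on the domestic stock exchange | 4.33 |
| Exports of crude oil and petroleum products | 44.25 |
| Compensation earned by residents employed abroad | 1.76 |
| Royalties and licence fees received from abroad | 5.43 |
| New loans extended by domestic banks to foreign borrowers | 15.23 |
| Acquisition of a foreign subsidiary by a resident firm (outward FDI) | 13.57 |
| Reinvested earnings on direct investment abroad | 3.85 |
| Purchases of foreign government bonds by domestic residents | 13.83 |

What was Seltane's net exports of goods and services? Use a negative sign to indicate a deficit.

Goods: 44.25
Services: -10.19 + 5.43 + 2.29 + 9.31 + 6.13 - 3.58 = 9.39
Trade balance = 44.25 + 9.39 = 53.64
(Excluded from the trade balance — financial account: foreign purchases of equities on the domestic stock exchange 4.33, new loans extended by domestic banks to foreign borrowers 15.23, acquisition of a foreign subsidiary by a resident firm (outward FDI) 13.57, purchases of foreign government bonds by domestic residents 13.83; primary income: compensation earned by residents employed abroad 1.76, reinvested earnings on direct investment abroad 3.85.)

53.64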